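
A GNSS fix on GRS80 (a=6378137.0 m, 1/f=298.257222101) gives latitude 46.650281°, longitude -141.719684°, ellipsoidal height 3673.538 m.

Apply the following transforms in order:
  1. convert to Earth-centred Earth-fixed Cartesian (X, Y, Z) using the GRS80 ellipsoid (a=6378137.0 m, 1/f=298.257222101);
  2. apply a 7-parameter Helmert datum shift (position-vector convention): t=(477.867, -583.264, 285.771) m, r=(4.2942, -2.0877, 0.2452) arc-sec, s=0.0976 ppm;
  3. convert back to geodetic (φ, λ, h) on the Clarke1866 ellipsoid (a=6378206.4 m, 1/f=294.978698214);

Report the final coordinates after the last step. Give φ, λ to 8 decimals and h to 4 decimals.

φ=46.65307624°, λ=-141.70916615°, h=3928.3236 m

start: φ=46.650281°, λ=-141.719684°, h=3673.538 m
→ ECEF (a=6378137.000, f=1/298.257222101): X=-3444973.5341, Y=-2718754.9839, Z=4617835.1965
→ Helmert 7p (PV): X=-3444539.5106, Y=-2719438.7466, Z=4618029.9486
→ geod (Bowring, a=6378206.400): φ=46.65307624°, λ=-141.70916615°, h=3928.3236 m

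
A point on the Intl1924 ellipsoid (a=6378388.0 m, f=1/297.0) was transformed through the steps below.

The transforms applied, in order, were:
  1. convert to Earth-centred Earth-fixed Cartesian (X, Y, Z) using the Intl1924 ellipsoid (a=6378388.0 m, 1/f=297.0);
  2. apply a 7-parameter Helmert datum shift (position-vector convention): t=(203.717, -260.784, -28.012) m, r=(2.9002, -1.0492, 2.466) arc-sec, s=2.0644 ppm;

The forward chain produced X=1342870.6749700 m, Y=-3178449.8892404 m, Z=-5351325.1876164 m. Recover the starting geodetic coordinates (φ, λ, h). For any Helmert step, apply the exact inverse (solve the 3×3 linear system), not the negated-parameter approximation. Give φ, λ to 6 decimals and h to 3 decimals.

φ=-57.363765°, λ=-67.099334°, h=3895.918 m

start: X=1342870.6750, Y=-3178449.8892, Z=-5351325.1876 m
→ Helmert⁻¹: X=1342598.9683, Y=-3178273.8372, Z=-5351248.2694
→ geod (Bowring, a=6378388.000): φ=-57.36376500°, λ=-67.09933400°, h=3895.9180 m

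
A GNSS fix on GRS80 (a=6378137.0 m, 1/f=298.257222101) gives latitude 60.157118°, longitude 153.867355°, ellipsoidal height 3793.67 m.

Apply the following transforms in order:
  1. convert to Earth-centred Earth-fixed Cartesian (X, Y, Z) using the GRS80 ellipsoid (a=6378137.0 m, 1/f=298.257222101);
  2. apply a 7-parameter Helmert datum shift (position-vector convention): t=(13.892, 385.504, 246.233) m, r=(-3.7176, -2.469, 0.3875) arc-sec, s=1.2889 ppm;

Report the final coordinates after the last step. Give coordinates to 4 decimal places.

start: φ=60.157118°, λ=153.867355°, h=3793.670 m
→ ECEF (a=6378137.000, f=1/298.257222101): X=-2858360.1492, Y=1402316.1954, Z=5512499.4834
→ Helmert 7p (PV): X=-2858418.5608, Y=1402797.4913, Z=5512693.3321

X=-2858418.5608 m, Y=1402797.4913 m, Z=5512693.3321 m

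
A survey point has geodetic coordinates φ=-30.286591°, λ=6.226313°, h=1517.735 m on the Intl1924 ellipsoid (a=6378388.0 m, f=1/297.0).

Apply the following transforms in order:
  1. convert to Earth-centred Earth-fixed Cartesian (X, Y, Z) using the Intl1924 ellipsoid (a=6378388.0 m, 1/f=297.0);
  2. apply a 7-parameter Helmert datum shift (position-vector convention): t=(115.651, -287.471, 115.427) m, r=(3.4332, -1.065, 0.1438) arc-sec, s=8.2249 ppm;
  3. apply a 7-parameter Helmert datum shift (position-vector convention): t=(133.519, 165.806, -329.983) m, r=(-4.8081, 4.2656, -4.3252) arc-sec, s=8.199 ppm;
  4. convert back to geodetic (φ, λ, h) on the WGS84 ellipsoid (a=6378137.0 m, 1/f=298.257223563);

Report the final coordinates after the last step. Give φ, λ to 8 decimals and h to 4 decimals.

φ=-30.28740422°, λ=6.22344969°, h=2161.2579 m

start: φ=-30.286591°, λ=6.226313°, h=1517.735 m
→ ECEF (a=6378388.000, f=1/297.0): X=5481325.5033, Y=598009.6299, Z=-3198659.2467
→ Helmert 7p (PV): X=5481502.3364, Y=597784.1398, Z=-3198531.8729
→ Helmert 7p (PV): X=5481627.1865, Y=597765.3442, Z=-3199015.3749
→ geod (Bowring, a=6378137.000): φ=-30.28740422°, λ=6.22344969°, h=2161.2579 m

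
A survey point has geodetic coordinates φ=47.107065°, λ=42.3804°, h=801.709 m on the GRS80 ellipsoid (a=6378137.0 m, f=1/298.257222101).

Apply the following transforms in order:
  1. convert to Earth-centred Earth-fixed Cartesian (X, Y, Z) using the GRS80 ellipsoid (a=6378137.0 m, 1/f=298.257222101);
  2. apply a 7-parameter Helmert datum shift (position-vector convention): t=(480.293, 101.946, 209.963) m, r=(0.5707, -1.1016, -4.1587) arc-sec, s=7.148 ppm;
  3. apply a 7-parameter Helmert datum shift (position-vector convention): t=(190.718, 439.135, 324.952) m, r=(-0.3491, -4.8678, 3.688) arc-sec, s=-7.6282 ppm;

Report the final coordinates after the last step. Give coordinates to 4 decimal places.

X=3213471.5160 m, Y=2932320.6743 m, Z=4651090.3956 m

start: φ=47.107065°, λ=42.380400°, h=801.709 m
→ ECEF (a=6378137.000, f=1/298.257222101): X=3212929.9538, Y=2931793.3206, Z=4650461.5701
→ Helmert 7p (PV): X=3213467.4870, Y=2931838.5766, Z=4650730.0459
→ Helmert 7p (PV): X=3213471.5160, Y=2932320.6743, Z=4651090.3956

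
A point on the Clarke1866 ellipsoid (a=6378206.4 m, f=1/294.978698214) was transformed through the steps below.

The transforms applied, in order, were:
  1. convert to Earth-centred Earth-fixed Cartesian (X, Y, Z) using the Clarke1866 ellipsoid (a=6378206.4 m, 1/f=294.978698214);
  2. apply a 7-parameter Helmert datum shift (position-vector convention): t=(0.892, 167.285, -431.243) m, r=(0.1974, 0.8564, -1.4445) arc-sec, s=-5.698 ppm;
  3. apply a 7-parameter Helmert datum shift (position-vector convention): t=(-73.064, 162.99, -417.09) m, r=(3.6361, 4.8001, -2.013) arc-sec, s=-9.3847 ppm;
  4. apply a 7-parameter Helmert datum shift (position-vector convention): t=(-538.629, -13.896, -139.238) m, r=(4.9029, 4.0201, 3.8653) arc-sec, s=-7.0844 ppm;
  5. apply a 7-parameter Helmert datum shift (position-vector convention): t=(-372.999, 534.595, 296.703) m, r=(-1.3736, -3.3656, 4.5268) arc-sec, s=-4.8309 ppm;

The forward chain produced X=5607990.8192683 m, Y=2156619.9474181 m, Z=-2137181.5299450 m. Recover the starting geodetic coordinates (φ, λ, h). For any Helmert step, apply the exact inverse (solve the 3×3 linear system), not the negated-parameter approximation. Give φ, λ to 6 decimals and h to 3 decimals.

φ=-19.695009°, λ=21.021631°, h=1904.979 m

start: X=5607990.8193, Y=2156619.9474, Z=-2137181.5299 m
→ Helmert⁻¹: X=5608403.3499, Y=2155986.9181, Z=-2137565.7131
→ Helmert⁻¹: X=5609063.7725, Y=2155860.1717, Z=-2137383.5416
→ Helmert⁻¹: X=5609218.1674, Y=2155734.4847, Z=-2136893.9733
→ Helmert⁻¹: X=5609243.0113, Y=2155616.7198, Z=-2136453.6777
→ geod (Bowring, a=6378206.400): φ=-19.69500900°, λ=21.02163100°, h=1904.9790 m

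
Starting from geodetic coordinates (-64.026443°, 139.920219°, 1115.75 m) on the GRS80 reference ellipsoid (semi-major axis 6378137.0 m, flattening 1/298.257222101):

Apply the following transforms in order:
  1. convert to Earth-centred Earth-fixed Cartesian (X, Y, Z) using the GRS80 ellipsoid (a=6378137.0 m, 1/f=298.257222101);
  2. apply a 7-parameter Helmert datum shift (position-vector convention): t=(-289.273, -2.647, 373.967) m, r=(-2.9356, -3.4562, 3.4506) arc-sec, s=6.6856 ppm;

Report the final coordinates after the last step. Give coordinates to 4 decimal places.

start: φ=-64.026443°, λ=139.920219°, h=1115.750 m
→ ECEF (a=6378137.000, f=1/298.257222101): X=-2143503.6505, Y=1803705.2720, Z=-5712009.6098
→ Helmert 7p (PV): X=-2143741.7166, Y=1803597.5301, Z=-5711735.4189

X=-2143741.7166 m, Y=1803597.5301 m, Z=-5711735.4189 m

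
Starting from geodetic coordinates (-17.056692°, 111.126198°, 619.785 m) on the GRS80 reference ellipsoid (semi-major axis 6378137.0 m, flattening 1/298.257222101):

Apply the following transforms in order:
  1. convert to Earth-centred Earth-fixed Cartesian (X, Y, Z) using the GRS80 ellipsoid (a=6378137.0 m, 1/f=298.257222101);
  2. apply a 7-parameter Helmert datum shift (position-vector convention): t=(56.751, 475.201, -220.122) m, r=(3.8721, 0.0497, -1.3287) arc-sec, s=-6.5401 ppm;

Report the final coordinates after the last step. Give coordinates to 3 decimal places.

X=-2198454.904 m, Y=5690446.568 m, Z=-1859114.845 m

start: φ=-17.056692°, λ=111.126198°, h=619.785 m
→ ECEF (a=6378137.000, f=1/298.257222101): X=-2198562.2386, Y=5689959.5199, Z=-1859014.2253
→ Helmert 7p (PV): X=-2198454.9038, Y=5690446.5685, Z=-1859114.8455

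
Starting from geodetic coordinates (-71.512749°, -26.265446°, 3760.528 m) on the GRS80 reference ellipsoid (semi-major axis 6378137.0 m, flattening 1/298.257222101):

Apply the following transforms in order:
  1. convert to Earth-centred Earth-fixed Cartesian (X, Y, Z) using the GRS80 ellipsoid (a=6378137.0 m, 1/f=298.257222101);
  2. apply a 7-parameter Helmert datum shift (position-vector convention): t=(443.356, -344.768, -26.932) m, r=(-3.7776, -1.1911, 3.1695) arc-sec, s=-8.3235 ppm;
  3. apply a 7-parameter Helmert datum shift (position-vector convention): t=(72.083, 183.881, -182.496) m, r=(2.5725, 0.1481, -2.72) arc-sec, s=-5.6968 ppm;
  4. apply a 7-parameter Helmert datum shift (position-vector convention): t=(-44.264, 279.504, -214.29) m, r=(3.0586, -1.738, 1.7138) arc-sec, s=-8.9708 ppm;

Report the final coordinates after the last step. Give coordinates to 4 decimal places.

start: φ=-71.512749°, λ=-26.265446°, h=3760.528 m
→ ECEF (a=6378137.000, f=1/298.257222101): X=1820208.3519, Y=-898237.5366, Z=-6030232.0910
→ Helmert 7p (PV): X=1820685.1817, Y=-898657.2974, Z=-6030181.8690
→ Helmert 7p (PV): X=1820730.7125, Y=-898417.0991, Z=-6030342.5273
→ Helmert 7p (PV): X=1820728.3913, Y=-898024.9875, Z=-6030500.7009

X=1820728.3913 m, Y=-898024.9875 m, Z=-6030500.7009 m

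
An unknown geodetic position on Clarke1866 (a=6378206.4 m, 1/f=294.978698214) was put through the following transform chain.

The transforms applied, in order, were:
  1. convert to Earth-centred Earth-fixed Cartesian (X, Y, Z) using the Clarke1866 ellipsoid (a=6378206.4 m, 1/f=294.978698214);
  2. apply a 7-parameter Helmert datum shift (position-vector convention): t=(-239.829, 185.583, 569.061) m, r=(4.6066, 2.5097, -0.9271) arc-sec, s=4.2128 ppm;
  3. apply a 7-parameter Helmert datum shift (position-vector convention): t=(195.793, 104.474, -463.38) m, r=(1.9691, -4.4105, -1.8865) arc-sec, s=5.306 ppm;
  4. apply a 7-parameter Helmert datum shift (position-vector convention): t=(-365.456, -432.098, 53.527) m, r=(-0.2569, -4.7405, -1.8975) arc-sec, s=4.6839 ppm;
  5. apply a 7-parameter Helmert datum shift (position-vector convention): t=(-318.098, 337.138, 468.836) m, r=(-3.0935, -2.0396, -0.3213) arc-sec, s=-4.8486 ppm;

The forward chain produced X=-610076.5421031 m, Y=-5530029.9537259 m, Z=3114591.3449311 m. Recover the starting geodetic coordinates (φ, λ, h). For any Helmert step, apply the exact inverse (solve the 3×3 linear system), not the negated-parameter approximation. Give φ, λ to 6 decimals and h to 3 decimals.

start: X=-610076.5421, Y=-5530029.9537, Z=3114591.3449 m
→ Helmert⁻¹: X=-609721.9931, Y=-5530441.5599, Z=3114060.6933
→ Helmert⁻¹: X=-609231.2429, Y=-5529993.0430, Z=3113999.6948
→ Helmert⁻¹: X=-609306.6278, Y=-5530044.0146, Z=3114512.3706
→ Helmert⁻¹: X=-609077.2663, Y=-5530139.4903, Z=3114046.2873
→ geod (Bowring, a=6378206.400): φ=29.40267800°, λ=-96.28509800°, h=2762.0450 m

φ=29.402678°, λ=-96.285098°, h=2762.045 m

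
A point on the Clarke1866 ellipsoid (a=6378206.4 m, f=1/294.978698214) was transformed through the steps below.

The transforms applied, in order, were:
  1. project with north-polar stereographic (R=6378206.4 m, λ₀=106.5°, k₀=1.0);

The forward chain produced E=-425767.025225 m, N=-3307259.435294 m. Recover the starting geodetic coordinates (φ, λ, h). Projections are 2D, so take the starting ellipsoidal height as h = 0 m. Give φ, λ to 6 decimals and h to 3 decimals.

start: E=-425767.0252, N=-3307259.4353 m
→ stereo⁻¹: φ=60.70112600°, λ=99.16425500°

φ=60.701126°, λ=99.164255°, h=0.000 m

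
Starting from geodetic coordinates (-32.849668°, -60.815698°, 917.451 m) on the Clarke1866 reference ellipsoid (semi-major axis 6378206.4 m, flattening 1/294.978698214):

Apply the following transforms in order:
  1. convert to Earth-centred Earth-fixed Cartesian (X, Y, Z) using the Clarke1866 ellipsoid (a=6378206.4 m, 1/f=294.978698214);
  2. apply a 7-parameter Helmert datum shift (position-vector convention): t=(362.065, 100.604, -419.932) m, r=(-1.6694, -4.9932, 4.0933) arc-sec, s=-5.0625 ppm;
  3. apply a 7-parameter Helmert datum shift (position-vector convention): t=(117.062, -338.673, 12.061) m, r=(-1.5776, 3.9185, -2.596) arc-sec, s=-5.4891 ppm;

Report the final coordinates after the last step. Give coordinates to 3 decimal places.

X=2616306.742 m, Y=-4683665.394 m, Z=-3440563.926 m

start: φ=-32.849668°, λ=-60.815698°, h=917.451 m
→ ECEF (a=6378206.400, f=1/294.978698214): X=2615803.3007, Y=-4683441.5652, Z=-3440279.7014
→ Helmert 7p (PV): X=2616328.3459, Y=-4683293.1849, Z=-3440580.9895
→ Helmert 7p (PV): X=2616306.7423, Y=-4683665.3940, Z=-3440563.9264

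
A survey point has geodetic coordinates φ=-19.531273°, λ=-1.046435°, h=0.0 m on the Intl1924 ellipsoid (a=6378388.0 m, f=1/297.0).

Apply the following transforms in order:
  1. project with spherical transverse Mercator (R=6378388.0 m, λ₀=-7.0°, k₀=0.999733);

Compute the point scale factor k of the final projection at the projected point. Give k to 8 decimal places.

start: φ=-19.531273°, λ=-1.046435°, h=0.000 m
→ into tm (λ₀=-7.0°): φ=-19.53127300°, λ−λ₀=5.95356500°
scale k = 1.00454417

1.00454417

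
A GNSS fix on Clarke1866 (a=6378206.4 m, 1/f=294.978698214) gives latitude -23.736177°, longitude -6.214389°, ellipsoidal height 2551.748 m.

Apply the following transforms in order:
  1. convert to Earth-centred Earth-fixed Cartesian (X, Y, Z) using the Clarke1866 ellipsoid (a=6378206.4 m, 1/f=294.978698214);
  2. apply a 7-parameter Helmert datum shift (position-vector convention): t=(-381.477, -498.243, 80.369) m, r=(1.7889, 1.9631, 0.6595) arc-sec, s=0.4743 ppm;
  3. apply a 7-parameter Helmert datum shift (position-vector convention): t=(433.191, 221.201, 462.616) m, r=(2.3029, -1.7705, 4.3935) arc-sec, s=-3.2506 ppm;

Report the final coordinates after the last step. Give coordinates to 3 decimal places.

X=5809912.332 m, Y=-632711.819 m, Z=-2551909.683 m

start: φ=-23.736177°, λ=-6.214389°, h=2551.748 m
→ ECEF (a=6378206.400, f=1/294.978698214): X=5809863.6223, Y=-632629.4876, Z=-2552441.7705
→ Helmert 7p (PV): X=5809462.6311, Y=-633087.3176, Z=-2552423.3935
→ Helmert 7p (PV): X=5809912.3317, Y=-632711.8187, Z=-2551909.6827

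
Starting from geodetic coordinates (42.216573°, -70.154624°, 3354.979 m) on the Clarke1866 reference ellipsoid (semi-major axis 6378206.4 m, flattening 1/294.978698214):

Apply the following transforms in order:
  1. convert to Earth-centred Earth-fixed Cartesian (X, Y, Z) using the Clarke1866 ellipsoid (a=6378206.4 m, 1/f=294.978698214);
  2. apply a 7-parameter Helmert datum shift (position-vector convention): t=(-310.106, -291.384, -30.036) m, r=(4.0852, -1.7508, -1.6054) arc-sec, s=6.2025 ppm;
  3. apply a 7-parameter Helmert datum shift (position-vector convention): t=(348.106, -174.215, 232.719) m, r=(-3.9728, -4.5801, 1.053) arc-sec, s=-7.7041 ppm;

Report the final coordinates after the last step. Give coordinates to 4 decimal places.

start: φ=42.216573°, λ=-70.154624°, h=3354.979 m
→ ECEF (a=6378206.400, f=1/294.978698214): X=1606937.2825, Y=-4452373.2452, Z=4265504.0146
→ Helmert 7p (PV): X=1606566.2833, Y=-4452789.2336, Z=4265425.8928
→ Helmert 7p (PV): X=1606830.0310, Y=-4452838.7879, Z=4265747.1871

X=1606830.0310 m, Y=-4452838.7879 m, Z=4265747.1871 m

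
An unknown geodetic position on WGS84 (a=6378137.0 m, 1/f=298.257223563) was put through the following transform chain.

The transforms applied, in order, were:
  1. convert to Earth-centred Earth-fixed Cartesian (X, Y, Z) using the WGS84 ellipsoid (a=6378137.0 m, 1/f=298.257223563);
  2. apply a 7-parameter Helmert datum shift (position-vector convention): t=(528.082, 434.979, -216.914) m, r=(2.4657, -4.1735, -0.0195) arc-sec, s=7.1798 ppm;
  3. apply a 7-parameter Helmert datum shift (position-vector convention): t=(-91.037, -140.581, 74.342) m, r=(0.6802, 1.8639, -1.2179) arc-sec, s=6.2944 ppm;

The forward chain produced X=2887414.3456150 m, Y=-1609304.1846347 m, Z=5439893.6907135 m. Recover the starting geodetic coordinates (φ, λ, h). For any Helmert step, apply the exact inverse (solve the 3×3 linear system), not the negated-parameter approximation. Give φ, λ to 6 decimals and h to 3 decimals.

start: X=2887414.3456, Y=-1609304.1846, Z=5439893.6907 m
→ Helmert⁻¹: X=2887447.5521, Y=-1609118.4870, Z=5439816.5072
→ Helmert⁻¹: X=2887008.9654, Y=-1609476.6074, Z=5439955.1880
→ geod (Bowring, a=6378137.000): φ=58.88744100°, λ=-29.13919900°, h=2905.1990 m

φ=58.887441°, λ=-29.139199°, h=2905.199 m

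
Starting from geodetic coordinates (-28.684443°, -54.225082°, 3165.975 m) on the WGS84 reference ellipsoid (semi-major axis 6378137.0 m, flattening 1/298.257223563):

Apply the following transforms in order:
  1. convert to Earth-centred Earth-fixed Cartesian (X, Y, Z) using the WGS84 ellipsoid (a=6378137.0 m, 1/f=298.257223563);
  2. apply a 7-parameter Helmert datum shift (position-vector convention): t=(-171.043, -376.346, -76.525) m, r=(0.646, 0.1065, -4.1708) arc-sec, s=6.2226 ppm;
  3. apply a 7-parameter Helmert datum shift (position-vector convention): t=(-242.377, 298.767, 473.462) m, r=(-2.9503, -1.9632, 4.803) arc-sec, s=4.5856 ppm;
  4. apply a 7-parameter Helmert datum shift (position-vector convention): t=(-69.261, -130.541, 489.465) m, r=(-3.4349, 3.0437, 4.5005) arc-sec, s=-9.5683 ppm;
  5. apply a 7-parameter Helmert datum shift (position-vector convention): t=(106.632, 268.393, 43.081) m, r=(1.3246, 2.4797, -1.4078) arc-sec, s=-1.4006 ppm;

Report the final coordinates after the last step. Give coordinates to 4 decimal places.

X=3274879.7672 m, Y=-4545353.8517 m, Z=-3043816.1342 m

start: φ=-28.684443°, λ=-54.225082°, h=3165.975 m
→ ECEF (a=6378137.000, f=1/298.257223563): X=3275228.3496, Y=-4545408.8239, Z=-3044785.1764
→ Helmert 7p (PV): X=3274984.2034, Y=-4545870.1456, Z=-3044896.5748
→ Helmert 7p (PV): X=3274891.6790, Y=-4545559.5166, Z=-3044340.8825
→ Helmert 7p (PV): X=3274845.3390, Y=-4545625.8065, Z=-3043794.9172
→ Helmert 7p (PV): X=3274879.7672, Y=-4545353.8517, Z=-3043816.1342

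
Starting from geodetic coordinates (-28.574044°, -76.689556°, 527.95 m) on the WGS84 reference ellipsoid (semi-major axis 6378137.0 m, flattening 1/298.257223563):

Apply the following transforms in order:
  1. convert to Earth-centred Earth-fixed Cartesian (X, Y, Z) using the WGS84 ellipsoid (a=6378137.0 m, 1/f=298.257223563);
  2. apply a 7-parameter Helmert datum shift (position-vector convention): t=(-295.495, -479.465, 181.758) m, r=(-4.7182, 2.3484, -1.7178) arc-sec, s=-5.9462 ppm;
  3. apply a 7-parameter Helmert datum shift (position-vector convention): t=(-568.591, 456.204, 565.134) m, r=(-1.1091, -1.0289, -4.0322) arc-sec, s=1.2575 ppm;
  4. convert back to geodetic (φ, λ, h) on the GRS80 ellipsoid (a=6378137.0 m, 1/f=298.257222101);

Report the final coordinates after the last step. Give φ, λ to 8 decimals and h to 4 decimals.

start: φ=-28.574044°, λ=-76.689556°, h=527.950 m
→ ECEF (a=6378137.000, f=1/298.257223563): X=1290661.5262, Y=-5455440.4803, Z=-3032778.5151
→ Helmert 7p (PV): X=1290278.3943, Y=-5455967.6277, Z=-3032468.6286
→ Helmert 7p (PV): X=1289619.8955, Y=-5455559.8137, Z=-3031871.5345
→ geod (Bowring, a=6378137.000): φ=-28.56739048°, λ=-76.70019690°, h=-14.3449 m

φ=-28.56739048°, λ=-76.70019690°, h=-14.3449 m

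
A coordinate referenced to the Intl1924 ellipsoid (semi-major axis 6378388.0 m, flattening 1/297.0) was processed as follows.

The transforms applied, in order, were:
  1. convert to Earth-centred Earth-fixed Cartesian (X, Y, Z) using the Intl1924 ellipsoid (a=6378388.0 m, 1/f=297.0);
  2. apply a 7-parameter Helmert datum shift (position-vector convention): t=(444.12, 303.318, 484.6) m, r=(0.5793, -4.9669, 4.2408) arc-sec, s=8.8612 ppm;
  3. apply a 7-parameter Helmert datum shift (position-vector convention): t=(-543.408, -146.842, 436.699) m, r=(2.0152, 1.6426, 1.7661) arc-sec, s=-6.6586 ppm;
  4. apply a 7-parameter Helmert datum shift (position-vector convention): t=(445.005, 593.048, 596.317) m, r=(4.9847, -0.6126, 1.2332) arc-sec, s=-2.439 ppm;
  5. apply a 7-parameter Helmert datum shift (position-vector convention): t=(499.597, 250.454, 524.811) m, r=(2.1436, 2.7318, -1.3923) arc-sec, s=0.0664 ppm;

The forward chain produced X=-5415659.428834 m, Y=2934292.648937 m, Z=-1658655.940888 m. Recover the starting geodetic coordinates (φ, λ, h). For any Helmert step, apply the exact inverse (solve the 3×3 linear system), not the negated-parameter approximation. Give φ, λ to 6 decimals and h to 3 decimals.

start: X=-5415659.4288, Y=2934292.6489, Z=-1658655.9409 m
→ Helmert⁻¹: X=-5416156.4950, Y=2933988.1967, Z=-1659282.8654
→ Helmert⁻¹: X=-5416602.1032, Y=2933394.5727, Z=-1659938.0336
→ Helmert⁻¹: X=-5416056.4174, Y=2933591.0994, Z=-1660457.5806
→ Helmert⁻¹: X=-5416432.2236, Y=2933368.4865, Z=-1660805.2724
→ geod (Bowring, a=6378388.000): φ=-15.18680500°, λ=151.56142500°, h=2781.4180 m

φ=-15.186805°, λ=151.561425°, h=2781.418 m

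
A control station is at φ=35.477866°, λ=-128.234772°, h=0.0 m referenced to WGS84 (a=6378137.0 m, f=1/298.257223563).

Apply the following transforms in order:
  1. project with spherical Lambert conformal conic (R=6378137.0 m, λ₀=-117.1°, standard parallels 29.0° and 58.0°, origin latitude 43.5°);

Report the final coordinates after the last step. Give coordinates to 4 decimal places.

E=-984699.6087 m, N=-801098.5517 m

start: φ=35.477866°, λ=-128.234772°, h=0.000 m
→ lcc (R=6378137.0, λ₀=-117.1°): E=-984699.6087, N=-801098.5517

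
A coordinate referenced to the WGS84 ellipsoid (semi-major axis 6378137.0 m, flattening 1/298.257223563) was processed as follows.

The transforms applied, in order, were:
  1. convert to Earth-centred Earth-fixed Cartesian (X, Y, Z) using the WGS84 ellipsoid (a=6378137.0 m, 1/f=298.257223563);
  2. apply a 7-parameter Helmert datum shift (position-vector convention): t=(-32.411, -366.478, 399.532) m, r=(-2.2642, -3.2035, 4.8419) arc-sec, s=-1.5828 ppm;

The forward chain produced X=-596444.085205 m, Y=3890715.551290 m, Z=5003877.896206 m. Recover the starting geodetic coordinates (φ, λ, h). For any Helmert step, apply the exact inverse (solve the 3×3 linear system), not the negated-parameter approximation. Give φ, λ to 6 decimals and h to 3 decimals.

start: X=-596444.0852, Y=3890715.5513, Z=5003877.8962 m
→ Helmert⁻¹: X=-596243.5690, Y=3891047.2598, Z=5003538.2566
→ geod (Bowring, a=6378137.000): φ=51.99341400°, λ=98.71193700°, h=1505.3240 m

φ=51.993414°, λ=98.711937°, h=1505.324 m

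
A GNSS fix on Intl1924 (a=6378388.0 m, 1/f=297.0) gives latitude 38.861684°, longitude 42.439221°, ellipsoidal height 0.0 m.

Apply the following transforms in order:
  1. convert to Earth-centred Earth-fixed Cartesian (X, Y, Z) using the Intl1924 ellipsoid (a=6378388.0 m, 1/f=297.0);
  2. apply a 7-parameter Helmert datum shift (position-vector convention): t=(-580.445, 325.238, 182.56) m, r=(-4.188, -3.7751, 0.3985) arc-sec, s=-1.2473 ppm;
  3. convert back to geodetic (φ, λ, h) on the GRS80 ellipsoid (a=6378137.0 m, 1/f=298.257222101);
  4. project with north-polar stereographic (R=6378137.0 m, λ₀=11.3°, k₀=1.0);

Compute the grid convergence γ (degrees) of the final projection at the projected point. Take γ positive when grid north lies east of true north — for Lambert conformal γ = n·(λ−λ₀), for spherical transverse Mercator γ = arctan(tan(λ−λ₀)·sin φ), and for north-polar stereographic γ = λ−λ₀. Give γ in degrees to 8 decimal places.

start: φ=38.861684°, λ=42.439221°, h=0.000 m
→ ECEF (a=6378388.000, f=1/297.0): X=3670189.4187, Y=3355953.5471, Z=3980437.7637
→ Helmert 7p (PV): X=3669525.0615, Y=3356362.5086, Z=3980614.3922
→ geod (Bowring, a=6378137.000): φ=38.86333024°, λ=42.44786349°, h=159.0901 m
→ into stereo (λ₀=11.3°): φ=38.86333024°, λ−λ₀=31.14786349°
convergence γ = 31.14786349°

31.14786349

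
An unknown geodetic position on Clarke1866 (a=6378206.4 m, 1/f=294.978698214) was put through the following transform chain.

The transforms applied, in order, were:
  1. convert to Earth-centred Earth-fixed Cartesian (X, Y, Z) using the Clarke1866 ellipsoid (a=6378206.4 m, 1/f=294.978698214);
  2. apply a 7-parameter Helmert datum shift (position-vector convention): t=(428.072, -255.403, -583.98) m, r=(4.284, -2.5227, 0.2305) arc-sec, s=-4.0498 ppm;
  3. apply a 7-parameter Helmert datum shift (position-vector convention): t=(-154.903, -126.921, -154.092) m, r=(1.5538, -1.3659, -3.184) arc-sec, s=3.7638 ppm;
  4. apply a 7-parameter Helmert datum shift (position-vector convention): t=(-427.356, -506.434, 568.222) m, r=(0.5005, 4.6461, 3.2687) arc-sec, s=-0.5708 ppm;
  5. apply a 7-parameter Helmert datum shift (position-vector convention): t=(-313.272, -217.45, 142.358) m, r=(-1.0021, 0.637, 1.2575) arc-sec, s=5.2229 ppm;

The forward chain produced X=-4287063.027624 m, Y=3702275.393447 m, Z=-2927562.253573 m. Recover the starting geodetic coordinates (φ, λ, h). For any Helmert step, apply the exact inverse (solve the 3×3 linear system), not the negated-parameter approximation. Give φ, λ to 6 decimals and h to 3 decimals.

start: X=-4287063.0276, Y=3702275.3934, Z=-2927562.2536 m
→ Helmert⁻¹: X=-4286695.7525, Y=3702513.8634, Z=-2927684.5710
→ Helmert⁻¹: X=-4286146.1989, Y=3703083.2284, Z=-2928359.9951
→ Helmert⁻¹: X=-4286051.7179, Y=3703107.9917, Z=-2928194.3951
→ Helmert⁻¹: X=-4286528.8172, Y=3703322.3773, Z=-2927646.7613
→ geod (Bowring, a=6378206.400): φ=-27.48987800°, λ=139.17481000°, h=2892.6550 m

φ=-27.489878°, λ=139.174810°, h=2892.655 m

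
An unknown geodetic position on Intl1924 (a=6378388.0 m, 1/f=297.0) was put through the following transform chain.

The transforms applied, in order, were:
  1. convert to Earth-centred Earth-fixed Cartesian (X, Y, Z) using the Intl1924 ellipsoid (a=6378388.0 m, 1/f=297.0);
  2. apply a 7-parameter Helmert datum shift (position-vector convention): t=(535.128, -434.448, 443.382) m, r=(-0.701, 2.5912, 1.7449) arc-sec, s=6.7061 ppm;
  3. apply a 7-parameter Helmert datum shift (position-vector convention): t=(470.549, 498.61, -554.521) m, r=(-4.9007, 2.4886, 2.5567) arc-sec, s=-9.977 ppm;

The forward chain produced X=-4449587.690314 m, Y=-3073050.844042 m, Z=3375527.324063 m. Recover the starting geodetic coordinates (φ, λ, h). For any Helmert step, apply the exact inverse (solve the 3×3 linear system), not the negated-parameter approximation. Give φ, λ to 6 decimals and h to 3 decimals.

start: X=-4449587.6903, Y=-3073050.8440, Z=3375527.3241 m
→ Helmert⁻¹: X=-4450181.4676, Y=-3073605.1691, Z=3375988.8102
→ Helmert⁻¹: X=-4450755.1501, Y=-3073123.9327, Z=3375456.4349
→ geod (Bowring, a=6378388.000): φ=32.14150000°, λ=-145.37598900°, h=3155.2640 m

φ=32.141500°, λ=-145.375989°, h=3155.264 m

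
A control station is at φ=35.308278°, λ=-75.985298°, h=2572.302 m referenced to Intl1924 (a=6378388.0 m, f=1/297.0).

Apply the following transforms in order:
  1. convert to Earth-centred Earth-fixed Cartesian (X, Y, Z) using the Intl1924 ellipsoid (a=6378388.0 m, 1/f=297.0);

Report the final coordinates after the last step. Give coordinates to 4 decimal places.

start: φ=35.308278°, λ=-75.985298°, h=2572.302 m
→ ECEF (a=6378388.000, f=1/297.0): X=1262452.0468, Y=-5057889.2803, Z=3667374.0951

X=1262452.0468 m, Y=-5057889.2803 m, Z=3667374.0951 m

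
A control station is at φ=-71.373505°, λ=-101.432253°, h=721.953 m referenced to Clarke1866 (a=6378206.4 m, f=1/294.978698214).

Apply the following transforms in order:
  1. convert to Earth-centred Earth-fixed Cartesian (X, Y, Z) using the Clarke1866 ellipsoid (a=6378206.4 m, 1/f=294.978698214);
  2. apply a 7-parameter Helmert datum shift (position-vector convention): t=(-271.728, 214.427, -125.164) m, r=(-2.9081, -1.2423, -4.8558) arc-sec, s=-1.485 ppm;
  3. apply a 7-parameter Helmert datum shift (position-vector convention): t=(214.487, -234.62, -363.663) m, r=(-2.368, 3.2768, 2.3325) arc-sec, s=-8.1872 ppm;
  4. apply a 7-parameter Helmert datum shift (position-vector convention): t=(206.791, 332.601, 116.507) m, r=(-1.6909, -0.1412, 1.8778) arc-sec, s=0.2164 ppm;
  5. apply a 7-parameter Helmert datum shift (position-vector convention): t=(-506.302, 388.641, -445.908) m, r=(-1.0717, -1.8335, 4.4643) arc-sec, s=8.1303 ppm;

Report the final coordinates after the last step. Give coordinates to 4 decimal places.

start: φ=-71.373505°, λ=-101.432253°, h=721.953 m
→ ECEF (a=6378206.400, f=1/294.978698214): X=-405066.8249, Y=-2003087.3998, Z=-6022222.5022
→ Helmert 7p (PV): X=-405348.8364, Y=-2002945.3687, Z=-6022312.9217
→ Helmert 7p (PV): X=-405204.0529, Y=-2003237.3118, Z=-6022597.8449
→ Helmert 7p (PV): X=-404974.9897, Y=-2002958.2048, Z=-6022466.4966
→ Helmert 7p (PV): X=-405387.6983, Y=-2002625.9051, Z=-6022954.5620

X=-405387.6983 m, Y=-2002625.9051 m, Z=-6022954.5620 m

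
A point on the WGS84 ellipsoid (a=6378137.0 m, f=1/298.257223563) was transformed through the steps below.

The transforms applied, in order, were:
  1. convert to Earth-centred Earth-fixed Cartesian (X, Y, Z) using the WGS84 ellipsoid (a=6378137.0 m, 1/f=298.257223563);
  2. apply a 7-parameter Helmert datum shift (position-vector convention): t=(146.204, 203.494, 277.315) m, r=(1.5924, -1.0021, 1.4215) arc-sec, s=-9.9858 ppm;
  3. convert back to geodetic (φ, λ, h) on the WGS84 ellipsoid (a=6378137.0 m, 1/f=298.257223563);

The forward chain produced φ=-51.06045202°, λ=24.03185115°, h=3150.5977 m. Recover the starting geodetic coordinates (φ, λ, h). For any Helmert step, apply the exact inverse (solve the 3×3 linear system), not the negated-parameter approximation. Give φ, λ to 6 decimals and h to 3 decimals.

start: φ=-51.060452°, λ=24.031851°, h=3150.598 m
→ ECEF (a=6378137.000, f=1/298.257223563): X=3670430.8918, Y=1636626.6153, Z=-4940224.7439
→ Helmert⁻¹: X=3670308.6133, Y=1636376.0259, Z=-4940581.8589
→ geod (Bowring, a=6378137.000): φ=-51.06396200°, λ=24.02929800°, h=3294.0500 m

φ=-51.063962°, λ=24.029298°, h=3294.050 m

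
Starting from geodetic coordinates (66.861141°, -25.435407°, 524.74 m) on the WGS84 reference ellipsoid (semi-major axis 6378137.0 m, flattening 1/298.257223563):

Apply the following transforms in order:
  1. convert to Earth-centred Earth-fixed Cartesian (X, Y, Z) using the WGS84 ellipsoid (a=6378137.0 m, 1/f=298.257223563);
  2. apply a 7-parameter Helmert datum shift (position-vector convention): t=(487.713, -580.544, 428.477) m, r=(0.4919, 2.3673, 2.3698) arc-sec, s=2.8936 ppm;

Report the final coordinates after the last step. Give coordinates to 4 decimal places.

X=2270610.5473 m, Y=-1080183.8508 m, Z=5843244.6254 m

start: φ=66.861141°, λ=-25.435407°, h=524.740 m
→ ECEF (a=6378137.000, f=1/298.257223563): X=2270036.8036, Y=-1079612.3296, Z=5842827.8695
→ Helmert 7p (PV): X=2270610.5473, Y=-1080183.8508, Z=5843244.6254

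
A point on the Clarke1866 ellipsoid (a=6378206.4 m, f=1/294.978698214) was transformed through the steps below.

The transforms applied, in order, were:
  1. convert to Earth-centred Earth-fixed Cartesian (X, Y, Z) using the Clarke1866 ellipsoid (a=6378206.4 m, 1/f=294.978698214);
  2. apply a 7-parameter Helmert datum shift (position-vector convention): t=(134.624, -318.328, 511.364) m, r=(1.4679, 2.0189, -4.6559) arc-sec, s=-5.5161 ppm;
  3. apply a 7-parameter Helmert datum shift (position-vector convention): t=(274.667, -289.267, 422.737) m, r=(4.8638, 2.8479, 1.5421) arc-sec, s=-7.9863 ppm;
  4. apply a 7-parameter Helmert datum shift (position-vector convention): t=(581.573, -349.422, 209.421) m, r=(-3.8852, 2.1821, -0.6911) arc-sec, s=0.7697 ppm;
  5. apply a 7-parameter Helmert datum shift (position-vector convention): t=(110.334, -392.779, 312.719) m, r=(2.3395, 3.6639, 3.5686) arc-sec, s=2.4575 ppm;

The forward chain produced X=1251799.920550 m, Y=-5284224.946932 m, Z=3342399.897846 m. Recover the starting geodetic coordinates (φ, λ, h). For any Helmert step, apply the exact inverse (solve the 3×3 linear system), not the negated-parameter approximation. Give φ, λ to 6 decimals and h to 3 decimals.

start: X=1251799.9206, Y=-5284224.9469, Z=3342399.8978 m
→ Helmert⁻¹: X=1251535.7280, Y=-5283802.9283, Z=3342161.1269
→ Helmert⁻¹: X=1250935.5408, Y=-5283508.1956, Z=3341862.8473
→ Helmert⁻¹: X=1250585.2257, Y=-5283191.6757, Z=3341608.6427
→ Helmert⁻¹: X=1250544.0431, Y=-5282850.4832, Z=3341165.5447
→ geod (Bowring, a=6378206.400): φ=31.78398200°, λ=-76.68222000°, h=2373.8580 m

φ=31.783982°, λ=-76.682220°, h=2373.858 m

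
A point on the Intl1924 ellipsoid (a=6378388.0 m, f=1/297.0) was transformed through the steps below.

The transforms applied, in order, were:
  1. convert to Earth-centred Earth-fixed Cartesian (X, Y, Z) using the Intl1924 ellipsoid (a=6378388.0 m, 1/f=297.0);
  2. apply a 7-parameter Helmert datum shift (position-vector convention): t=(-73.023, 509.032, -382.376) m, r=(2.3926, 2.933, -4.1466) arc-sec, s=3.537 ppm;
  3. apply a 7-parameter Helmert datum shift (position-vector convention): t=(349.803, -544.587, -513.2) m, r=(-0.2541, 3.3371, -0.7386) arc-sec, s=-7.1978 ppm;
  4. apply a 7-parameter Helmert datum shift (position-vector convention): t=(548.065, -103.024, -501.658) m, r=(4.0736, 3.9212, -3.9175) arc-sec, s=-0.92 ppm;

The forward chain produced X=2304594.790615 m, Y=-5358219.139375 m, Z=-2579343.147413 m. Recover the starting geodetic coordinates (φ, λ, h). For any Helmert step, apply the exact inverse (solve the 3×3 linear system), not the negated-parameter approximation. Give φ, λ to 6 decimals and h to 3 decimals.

start: X=2304594.7906, Y=-5358219.1394, Z=-2579343.1474 m
→ Helmert⁻¹: X=2304199.6323, Y=-5358128.2097, Z=-2578694.2383
→ Helmert⁻¹: X=2303927.3082, Y=-5357610.7598, Z=-2578168.9212
→ Helmert⁻¹: X=2304136.5507, Y=-5358084.4197, Z=-2577682.5118
→ geod (Bowring, a=6378388.000): φ=-23.98626700°, λ=-66.73084900°, h=1856.4000 m

φ=-23.986267°, λ=-66.730849°, h=1856.400 m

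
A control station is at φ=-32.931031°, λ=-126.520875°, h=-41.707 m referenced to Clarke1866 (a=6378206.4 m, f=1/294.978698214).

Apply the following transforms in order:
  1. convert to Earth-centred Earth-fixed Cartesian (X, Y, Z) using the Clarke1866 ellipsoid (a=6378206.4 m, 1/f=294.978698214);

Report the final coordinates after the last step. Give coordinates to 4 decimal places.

X=-3189057.4312 m, Y=-4306481.4763 m, Z=-3447336.1521 m

start: φ=-32.931031°, λ=-126.520875°, h=-41.707 m
→ ECEF (a=6378206.400, f=1/294.978698214): X=-3189057.4312, Y=-4306481.4763, Z=-3447336.1521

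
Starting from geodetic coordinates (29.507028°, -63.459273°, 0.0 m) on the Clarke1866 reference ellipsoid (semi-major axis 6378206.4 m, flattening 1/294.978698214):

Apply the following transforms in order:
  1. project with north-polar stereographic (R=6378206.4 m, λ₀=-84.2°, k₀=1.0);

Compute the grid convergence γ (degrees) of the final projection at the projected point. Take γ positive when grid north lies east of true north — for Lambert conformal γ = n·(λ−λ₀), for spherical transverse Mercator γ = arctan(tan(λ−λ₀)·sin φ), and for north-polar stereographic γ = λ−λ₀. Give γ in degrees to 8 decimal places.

20.74072700

start: φ=29.507028°, λ=-63.459273°, h=0.000 m
→ into stereo (λ₀=-84.2°): φ=29.50702800°, λ−λ₀=20.74072700°
convergence γ = 20.74072700°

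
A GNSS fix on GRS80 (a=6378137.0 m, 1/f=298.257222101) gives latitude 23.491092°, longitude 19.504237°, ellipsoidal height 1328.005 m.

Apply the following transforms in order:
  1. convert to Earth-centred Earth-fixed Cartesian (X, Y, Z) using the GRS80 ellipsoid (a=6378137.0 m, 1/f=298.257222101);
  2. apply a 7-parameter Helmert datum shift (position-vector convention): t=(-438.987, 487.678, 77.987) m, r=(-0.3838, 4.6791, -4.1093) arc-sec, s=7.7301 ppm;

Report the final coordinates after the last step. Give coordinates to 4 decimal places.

X=5517648.1417 m, Y=1954864.7304 m, Z=2527189.3805 m

start: φ=23.491092°, λ=19.504237°, h=1328.005 m
→ ECEF (a=6378137.000, f=1/298.257222101): X=5517948.2061, Y=1954467.1736, Z=2527220.6698
→ Helmert 7p (PV): X=5517648.1417, Y=1954864.7304, Z=2527189.3805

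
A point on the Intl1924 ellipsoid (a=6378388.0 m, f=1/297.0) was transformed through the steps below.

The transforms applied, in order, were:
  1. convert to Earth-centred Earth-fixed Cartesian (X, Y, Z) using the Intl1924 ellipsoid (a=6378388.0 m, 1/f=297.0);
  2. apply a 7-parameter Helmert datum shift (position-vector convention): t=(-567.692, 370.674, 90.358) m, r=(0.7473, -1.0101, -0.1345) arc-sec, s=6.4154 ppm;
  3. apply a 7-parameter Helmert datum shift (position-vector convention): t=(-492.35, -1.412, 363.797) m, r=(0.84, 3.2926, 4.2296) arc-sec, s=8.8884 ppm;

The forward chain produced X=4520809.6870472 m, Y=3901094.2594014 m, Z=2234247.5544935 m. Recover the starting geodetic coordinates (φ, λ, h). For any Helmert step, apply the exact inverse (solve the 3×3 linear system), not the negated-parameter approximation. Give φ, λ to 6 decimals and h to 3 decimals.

start: X=4520809.6870, Y=3901094.2594, Z=2234247.5545 m
→ Helmert⁻¹: X=4521306.1824, Y=3900977.3823, Z=2233920.1890
→ Helmert⁻¹: X=4521853.2606, Y=3900592.7261, Z=2233779.2243
→ geod (Bowring, a=6378388.000): φ=20.63584500°, λ=40.78136100°, h=116.6160 m

φ=20.635845°, λ=40.781361°, h=116.616 m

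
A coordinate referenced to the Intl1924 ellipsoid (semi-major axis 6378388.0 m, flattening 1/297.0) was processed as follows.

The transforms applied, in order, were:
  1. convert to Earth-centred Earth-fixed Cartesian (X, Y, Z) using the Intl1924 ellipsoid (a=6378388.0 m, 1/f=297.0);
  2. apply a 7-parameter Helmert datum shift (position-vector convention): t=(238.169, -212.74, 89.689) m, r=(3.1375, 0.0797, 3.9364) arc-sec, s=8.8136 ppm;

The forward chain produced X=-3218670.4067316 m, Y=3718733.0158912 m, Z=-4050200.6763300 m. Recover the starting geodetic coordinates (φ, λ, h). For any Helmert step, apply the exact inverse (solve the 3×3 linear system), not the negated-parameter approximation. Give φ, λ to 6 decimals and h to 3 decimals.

φ=-39.661027°, λ=130.876969°, h=1820.974 m

start: X=-3218670.4067, Y=3718733.0159, Z=-4050200.6763 m
→ Helmert⁻¹: X=-3218807.6683, Y=3718912.7978, Z=-4050312.4802
→ geod (Bowring, a=6378388.000): φ=-39.66102700°, λ=130.87696900°, h=1820.9740 m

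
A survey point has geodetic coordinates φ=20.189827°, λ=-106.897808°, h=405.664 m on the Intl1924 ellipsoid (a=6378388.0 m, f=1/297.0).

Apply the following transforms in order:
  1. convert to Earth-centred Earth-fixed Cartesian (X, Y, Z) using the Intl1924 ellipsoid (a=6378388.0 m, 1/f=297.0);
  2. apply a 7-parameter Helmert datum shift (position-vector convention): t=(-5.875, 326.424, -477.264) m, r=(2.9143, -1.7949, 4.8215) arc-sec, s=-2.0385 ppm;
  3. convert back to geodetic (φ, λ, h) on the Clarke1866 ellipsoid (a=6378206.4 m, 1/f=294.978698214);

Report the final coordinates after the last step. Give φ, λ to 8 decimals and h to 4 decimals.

φ=20.18668042°, λ=-106.89751843°, h=135.2012 m

start: φ=20.189827°, λ=-106.897808°, h=405.664 m
→ ECEF (a=6378388.000, f=1/297.0): X=-1740866.7441, Y=-5730655.3567, Z=2187599.8571
→ Helmert 7p (PV): X=-1740754.1512, Y=-5730388.8523, Z=2187022.0170
→ geod (Bowring, a=6378206.400): φ=20.18668042°, λ=-106.89751843°, h=135.2012 m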